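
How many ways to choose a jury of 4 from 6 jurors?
C(6,4) = 6!/(4!×2!) = 15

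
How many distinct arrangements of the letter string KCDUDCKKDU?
10! / (3! × 2! × 3! × 2!) = 25200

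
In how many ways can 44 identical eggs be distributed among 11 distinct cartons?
C(44+11-1, 11-1) = C(54, 10) = 23930713170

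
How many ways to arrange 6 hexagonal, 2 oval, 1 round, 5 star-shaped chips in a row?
14! / (6! × 2! × 1! × 5!) = 504504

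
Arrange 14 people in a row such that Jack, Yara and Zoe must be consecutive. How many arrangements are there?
Treat the 3 as one block: (14-3+1)! × 3! = 479001600 × 6 = 2874009600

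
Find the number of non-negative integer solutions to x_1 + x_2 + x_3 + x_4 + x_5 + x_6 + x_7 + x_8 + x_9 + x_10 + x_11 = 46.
C(46+11-1, 11-1) = C(56, 10) = 35607051480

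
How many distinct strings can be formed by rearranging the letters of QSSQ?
4! / (2! × 2!) = 6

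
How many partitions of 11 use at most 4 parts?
By conjugation, equals partitions of 11 into parts ≤ 4. Let r_j(i) = number of partitions of i into parts ≤ j, for i = 0..11. r_1(i) = 1 for all i; r_j(i) = r_{j-1}(i) + r_j(i-j). Rows j = 2..4: ≤2: 1 1 2 2 3 3 4 4 5 5 6 6; ≤3: 1 1 2 3 4 5 7 8 10 12 14 16; ≤4: 1 1 2 3 5 6 9 11 15 18 23 27. r_4(11) = 27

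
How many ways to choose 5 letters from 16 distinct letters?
C(16,5) = 16!/(5!×11!) = 4368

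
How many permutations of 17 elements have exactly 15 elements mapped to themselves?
Choose the 15 fixed points C(17,15) = 136, derange the rest: !2 = Σ_{j=0}^{2} (-1)^j·2!/j! = 2 - 2 + 1 = 1. Product = 136 × 1 = 136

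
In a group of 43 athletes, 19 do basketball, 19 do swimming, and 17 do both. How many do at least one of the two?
|A∪B| = |A| + |B| - |A∩B| = 19 + 19 - 17 = 21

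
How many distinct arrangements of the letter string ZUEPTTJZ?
8! / (1! × 2! × 1! × 1! × 2! × 1!) = 10080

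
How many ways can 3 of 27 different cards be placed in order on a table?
P(27,3) = 27!/(27-3)! = 17550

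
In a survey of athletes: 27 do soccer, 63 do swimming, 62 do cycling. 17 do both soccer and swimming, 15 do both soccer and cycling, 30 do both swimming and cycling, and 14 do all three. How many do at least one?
|A∪B∪C| = 27+63+62-17-15-30+14 = 104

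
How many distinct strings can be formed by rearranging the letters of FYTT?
4! / (1! × 1! × 2!) = 12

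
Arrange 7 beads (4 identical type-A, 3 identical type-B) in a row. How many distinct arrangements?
7! / (4! × 3!) = 35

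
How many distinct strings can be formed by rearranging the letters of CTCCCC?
6! / (1! × 5!) = 6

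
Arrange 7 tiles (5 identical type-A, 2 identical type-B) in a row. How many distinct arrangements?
7! / (5! × 2!) = 21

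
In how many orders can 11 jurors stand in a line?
11! = 39916800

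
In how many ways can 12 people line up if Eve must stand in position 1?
Fix one position: (12-1)! = 39916800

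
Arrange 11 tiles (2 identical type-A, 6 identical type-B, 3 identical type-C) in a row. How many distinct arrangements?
11! / (2! × 6! × 3!) = 4620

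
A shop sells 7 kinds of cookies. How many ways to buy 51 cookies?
C(51+7-1, 7-1) = C(57, 6) = 36288252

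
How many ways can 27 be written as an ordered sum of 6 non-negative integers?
C(27+6-1, 6-1) = C(32, 5) = 201376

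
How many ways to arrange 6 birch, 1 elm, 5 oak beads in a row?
12! / (6! × 1! × 5!) = 5544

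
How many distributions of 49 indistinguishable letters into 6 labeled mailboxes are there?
C(49+6-1, 6-1) = C(54, 5) = 3162510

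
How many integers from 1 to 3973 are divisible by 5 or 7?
⌊3973/5⌋ + ⌊3973/7⌋ - ⌊3973/35⌋ = 794 + 567 - 113 = 1248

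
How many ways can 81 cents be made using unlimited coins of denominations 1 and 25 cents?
Coefficient of x^81 in 1/(1-x^1) · 1/(1-x^25). Use j coins of 25 for j = 0..⌊81/25⌋ = 3, the rest in 1s: 3 + 1 = 4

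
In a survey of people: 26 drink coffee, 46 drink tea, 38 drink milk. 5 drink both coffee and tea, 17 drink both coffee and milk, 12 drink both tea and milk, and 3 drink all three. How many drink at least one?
|A∪B∪C| = 26+46+38-5-17-12+3 = 79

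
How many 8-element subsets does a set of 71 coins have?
C(71,8) = 71!/(8!×63!) = 10639125640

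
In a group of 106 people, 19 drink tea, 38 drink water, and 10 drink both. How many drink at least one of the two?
|A∪B| = |A| + |B| - |A∩B| = 19 + 38 - 10 = 47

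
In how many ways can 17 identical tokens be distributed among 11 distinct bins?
C(17+11-1, 11-1) = C(27, 10) = 8436285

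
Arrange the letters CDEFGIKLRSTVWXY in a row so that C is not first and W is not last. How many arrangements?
By inclusion-exclusion: 15! - 2×(15-1)! + (15-2)! = 1307674368000 - 174356582400 + 6227020800 = 1139544806400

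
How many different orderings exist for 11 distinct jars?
11! = 39916800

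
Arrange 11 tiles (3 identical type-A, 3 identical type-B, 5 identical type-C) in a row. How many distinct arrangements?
11! / (3! × 3! × 5!) = 9240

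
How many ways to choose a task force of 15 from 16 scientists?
C(16,15) = 16!/(15!×1!) = 16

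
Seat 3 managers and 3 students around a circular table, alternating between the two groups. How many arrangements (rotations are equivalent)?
Fix one of the managers: (3-1)! ways for the remaining managers, × 3! ways for the students = 2 × 6 = 12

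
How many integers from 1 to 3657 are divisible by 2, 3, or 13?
⌊3657/2⌋+⌊3657/3⌋+⌊3657/13⌋ - ⌊3657/6⌋-⌊3657/26⌋-⌊3657/39⌋ + ⌊3657/78⌋ = 1828+1219+281 - 609-140-93 + 46 = 2532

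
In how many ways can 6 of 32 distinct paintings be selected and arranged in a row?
P(32,6) = 32!/(32-6)! = 652458240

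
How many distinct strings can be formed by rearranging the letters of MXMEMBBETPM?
11! / (1! × 1! × 4! × 1! × 2! × 2!) = 415800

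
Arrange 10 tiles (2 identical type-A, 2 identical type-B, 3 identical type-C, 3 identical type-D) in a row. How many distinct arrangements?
10! / (2! × 2! × 3! × 3!) = 25200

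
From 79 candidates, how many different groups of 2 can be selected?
C(79,2) = 79!/(2!×77!) = 3081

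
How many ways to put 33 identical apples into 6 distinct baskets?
C(33+6-1, 6-1) = C(38, 5) = 501942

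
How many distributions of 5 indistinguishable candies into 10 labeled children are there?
C(5+10-1, 10-1) = C(14, 9) = 2002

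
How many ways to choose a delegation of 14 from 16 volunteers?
C(16,14) = 16!/(14!×2!) = 120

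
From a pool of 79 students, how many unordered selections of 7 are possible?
C(79,7) = 79!/(7!×72!) = 2898753715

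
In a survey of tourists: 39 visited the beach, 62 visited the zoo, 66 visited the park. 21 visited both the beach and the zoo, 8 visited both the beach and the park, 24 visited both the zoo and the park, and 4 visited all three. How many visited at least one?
|A∪B∪C| = 39+62+66-21-8-24+4 = 118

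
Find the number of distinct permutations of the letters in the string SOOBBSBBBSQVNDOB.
16! / (6! × 1! × 3! × 1! × 3! × 1! × 1!) = 807206400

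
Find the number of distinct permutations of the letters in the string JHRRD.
5! / (1! × 1! × 2! × 1!) = 60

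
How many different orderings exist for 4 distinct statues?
4! = 24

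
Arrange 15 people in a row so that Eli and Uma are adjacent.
Treat as block: (15-1)! × 2! = 87178291200 × 2 = 174356582400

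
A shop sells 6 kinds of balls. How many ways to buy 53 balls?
C(53+6-1, 6-1) = C(58, 5) = 4582116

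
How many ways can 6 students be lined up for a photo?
6! = 720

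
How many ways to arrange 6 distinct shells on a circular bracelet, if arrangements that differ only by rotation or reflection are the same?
(6-1)!/2 = 120/2 = 60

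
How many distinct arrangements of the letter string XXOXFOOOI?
9! / (1! × 4! × 3! × 1!) = 2520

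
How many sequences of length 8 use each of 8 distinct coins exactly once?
8! = 40320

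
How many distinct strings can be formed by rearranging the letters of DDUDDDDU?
8! / (6! × 2!) = 28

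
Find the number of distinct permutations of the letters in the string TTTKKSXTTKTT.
12! / (1! × 3! × 7! × 1!) = 15840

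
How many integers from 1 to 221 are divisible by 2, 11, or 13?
⌊221/2⌋+⌊221/11⌋+⌊221/13⌋ - ⌊221/22⌋-⌊221/26⌋-⌊221/143⌋ + ⌊221/286⌋ = 110+20+17 - 10-8-1 + 0 = 128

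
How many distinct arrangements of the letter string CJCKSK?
6! / (2! × 2! × 1! × 1!) = 180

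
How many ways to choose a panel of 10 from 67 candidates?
C(67,10) = 67!/(10!×57!) = 247994680648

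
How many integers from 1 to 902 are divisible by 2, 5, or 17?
⌊902/2⌋+⌊902/5⌋+⌊902/17⌋ - ⌊902/10⌋-⌊902/34⌋-⌊902/85⌋ + ⌊902/170⌋ = 451+180+53 - 90-26-10 + 5 = 563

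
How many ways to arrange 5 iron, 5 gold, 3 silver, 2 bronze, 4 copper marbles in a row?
19! / (5! × 5! × 3! × 2! × 4!) = 29331862560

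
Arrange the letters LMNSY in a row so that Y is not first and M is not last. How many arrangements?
By inclusion-exclusion: 5! - 2×(5-1)! + (5-2)! = 120 - 48 + 6 = 78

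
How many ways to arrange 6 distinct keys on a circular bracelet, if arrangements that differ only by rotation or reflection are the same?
(6-1)!/2 = 120/2 = 60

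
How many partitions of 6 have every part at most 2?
Let r_j(i) = number of partitions of i into parts ≤ j, for i = 0..6. r_1(i) = 1 for all i; r_j(i) = r_{j-1}(i) + r_j(i-j). Rows j = 2..2: ≤2: 1 1 2 2 3 3 4. r_2(6) = 4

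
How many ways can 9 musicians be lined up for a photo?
9! = 362880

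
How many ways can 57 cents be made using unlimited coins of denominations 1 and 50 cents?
Coefficient of x^57 in 1/(1-x^1) · 1/(1-x^50). Use j coins of 50 for j = 0..⌊57/50⌋ = 1, the rest in 1s: 1 + 1 = 2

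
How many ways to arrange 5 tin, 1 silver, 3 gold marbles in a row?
9! / (5! × 1! × 3!) = 504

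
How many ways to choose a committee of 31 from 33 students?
C(33,31) = 33!/(31!×2!) = 528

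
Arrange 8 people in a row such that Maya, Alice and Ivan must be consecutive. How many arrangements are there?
Treat the 3 as one block: (8-3+1)! × 3! = 720 × 6 = 4320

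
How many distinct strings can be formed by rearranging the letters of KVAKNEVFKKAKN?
13! / (1! × 5! × 2! × 2! × 1! × 2!) = 6486480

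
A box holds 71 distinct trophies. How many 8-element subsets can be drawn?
C(71,8) = 71!/(8!×63!) = 10639125640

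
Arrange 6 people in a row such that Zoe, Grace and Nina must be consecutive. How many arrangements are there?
Treat the 3 as one block: (6-3+1)! × 3! = 24 × 6 = 144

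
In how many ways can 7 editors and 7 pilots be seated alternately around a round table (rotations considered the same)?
Fix one of the editors: (7-1)! ways for the remaining editors, × 7! ways for the pilots = 720 × 5040 = 3628800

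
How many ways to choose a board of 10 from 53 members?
C(53,10) = 53!/(10!×43!) = 19499099620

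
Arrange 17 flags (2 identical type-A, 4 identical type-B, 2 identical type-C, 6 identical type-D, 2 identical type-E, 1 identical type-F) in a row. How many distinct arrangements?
17! / (2! × 4! × 2! × 6! × 2! × 1!) = 2572970400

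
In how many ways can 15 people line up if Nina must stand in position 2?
Fix one position: (15-1)! = 87178291200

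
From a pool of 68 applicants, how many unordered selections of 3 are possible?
C(68,3) = 68!/(3!×65!) = 50116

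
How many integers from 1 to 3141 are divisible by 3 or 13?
⌊3141/3⌋ + ⌊3141/13⌋ - ⌊3141/39⌋ = 1047 + 241 - 80 = 1208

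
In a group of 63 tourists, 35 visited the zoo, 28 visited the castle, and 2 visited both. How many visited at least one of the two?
|A∪B| = |A| + |B| - |A∩B| = 35 + 28 - 2 = 61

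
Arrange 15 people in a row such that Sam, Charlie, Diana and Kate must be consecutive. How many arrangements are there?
Treat the 4 as one block: (15-4+1)! × 4! = 479001600 × 24 = 11496038400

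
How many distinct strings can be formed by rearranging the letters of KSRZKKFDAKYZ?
12! / (1! × 1! × 2! × 4! × 1! × 1! × 1! × 1!) = 9979200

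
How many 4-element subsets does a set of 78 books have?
C(78,4) = 78!/(4!×74!) = 1426425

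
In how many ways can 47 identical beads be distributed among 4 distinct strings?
C(47+4-1, 4-1) = C(50, 3) = 19600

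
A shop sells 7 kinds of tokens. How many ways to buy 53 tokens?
C(53+7-1, 7-1) = C(59, 6) = 45057474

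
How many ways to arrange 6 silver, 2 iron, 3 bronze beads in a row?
11! / (6! × 2! × 3!) = 4620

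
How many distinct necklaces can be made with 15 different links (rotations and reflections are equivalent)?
(15-1)!/2 = 87178291200/2 = 43589145600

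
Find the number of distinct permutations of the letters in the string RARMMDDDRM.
10! / (3! × 3! × 1! × 3!) = 16800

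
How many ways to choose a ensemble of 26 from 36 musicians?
C(36,26) = 36!/(26!×10!) = 254186856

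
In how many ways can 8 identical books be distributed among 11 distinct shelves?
C(8+11-1, 11-1) = C(18, 10) = 43758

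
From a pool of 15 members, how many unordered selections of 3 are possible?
C(15,3) = 15!/(3!×12!) = 455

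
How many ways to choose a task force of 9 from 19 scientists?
C(19,9) = 19!/(9!×10!) = 92378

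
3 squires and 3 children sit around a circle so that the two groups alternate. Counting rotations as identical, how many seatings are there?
Fix one of the squires: (3-1)! ways for the remaining squires, × 3! ways for the children = 2 × 6 = 12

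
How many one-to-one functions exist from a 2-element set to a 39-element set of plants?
P(39,2) = 39!/(39-2)! = 1482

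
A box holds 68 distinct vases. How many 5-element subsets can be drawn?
C(68,5) = 68!/(5!×63!) = 10424128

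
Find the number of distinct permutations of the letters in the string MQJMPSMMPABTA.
13! / (1! × 2! × 4! × 1! × 1! × 1! × 1! × 2!) = 64864800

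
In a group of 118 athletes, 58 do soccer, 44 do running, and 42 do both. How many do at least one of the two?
|A∪B| = |A| + |B| - |A∩B| = 58 + 44 - 42 = 60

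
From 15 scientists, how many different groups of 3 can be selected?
C(15,3) = 15!/(3!×12!) = 455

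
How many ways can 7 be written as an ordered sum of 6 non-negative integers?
C(7+6-1, 6-1) = C(12, 5) = 792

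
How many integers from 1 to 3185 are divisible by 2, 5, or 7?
⌊3185/2⌋+⌊3185/5⌋+⌊3185/7⌋ - ⌊3185/10⌋-⌊3185/14⌋-⌊3185/35⌋ + ⌊3185/70⌋ = 1592+637+455 - 318-227-91 + 45 = 2093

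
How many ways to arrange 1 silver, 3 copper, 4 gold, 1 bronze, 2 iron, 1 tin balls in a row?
12! / (1! × 3! × 4! × 1! × 2! × 1!) = 1663200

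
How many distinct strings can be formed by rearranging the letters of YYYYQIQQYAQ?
11! / (1! × 5! × 4! × 1!) = 13860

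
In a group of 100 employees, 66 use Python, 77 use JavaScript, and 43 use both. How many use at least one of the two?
|A∪B| = |A| + |B| - |A∩B| = 66 + 77 - 43 = 100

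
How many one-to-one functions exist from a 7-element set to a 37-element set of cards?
P(37,7) = 37!/(37-7)! = 51889178880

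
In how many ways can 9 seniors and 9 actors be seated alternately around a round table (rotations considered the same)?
Fix one of the seniors: (9-1)! ways for the remaining seniors, × 9! ways for the actors = 40320 × 362880 = 14631321600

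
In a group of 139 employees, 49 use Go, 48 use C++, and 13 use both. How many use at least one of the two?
|A∪B| = |A| + |B| - |A∩B| = 49 + 48 - 13 = 84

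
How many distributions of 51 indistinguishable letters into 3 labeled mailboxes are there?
C(51+3-1, 3-1) = C(53, 2) = 1378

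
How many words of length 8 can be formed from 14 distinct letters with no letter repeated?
P(14,8) = 14!/(14-8)! = 121080960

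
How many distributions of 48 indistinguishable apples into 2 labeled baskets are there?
C(48+2-1, 2-1) = C(49, 1) = 49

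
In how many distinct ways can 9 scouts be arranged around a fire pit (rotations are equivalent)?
Circular: fix one position, arrange the rest. (9-1)! = 40320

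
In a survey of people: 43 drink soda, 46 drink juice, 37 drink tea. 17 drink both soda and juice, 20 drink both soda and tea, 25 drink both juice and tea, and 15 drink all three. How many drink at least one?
|A∪B∪C| = 43+46+37-17-20-25+15 = 79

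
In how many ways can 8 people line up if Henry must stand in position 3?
Fix one position: (8-1)! = 5040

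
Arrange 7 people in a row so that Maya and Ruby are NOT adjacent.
Total - adjacent = 7! - (7-1)!×2 = 5040 - 1440 = 3600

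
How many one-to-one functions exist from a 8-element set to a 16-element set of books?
P(16,8) = 16!/(16-8)! = 518918400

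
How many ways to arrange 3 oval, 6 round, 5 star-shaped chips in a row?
14! / (3! × 6! × 5!) = 168168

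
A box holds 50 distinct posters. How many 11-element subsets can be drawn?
C(50,11) = 50!/(11!×39!) = 37353738800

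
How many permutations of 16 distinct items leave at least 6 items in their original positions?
Exactly j fixed points: C(16,j)·!(16-j); sum over j ≥ 6 (derangement numbers via !m = (m-1)·(!(m-1) + !(m-2)): !0..!10 = 1, 0, 1, 2, 9, 44, 265, 1854, 14833, 133496, 1334961). Σ_{j=6}^{16} C(16,j)·!(16-j) = C(16,6)·!10 + C(16,7)·!9 + C(16,8)·!8 + C(16,9)·!7 + C(16,10)·!6 + C(16,11)·!5 + C(16,12)·!4 + C(16,13)·!3 + C(16,14)·!2 + C(16,15)·!1 + C(16,16)·!0 = 8008·1334961 + 11440·133496 + 12870·14833 + 11440·1854 + 8008·265 + 4368·44 + 1820·9 + 560·2 + 120·1 + 16·0 + 1·1 = 12432004331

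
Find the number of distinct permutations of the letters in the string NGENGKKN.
8! / (3! × 2! × 1! × 2!) = 1680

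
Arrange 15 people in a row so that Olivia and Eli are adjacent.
Treat as block: (15-1)! × 2! = 87178291200 × 2 = 174356582400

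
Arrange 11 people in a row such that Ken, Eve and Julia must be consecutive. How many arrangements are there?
Treat the 3 as one block: (11-3+1)! × 3! = 362880 × 6 = 2177280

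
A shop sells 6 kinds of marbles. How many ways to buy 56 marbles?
C(56+6-1, 6-1) = C(61, 5) = 5949147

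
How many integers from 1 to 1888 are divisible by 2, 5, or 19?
⌊1888/2⌋+⌊1888/5⌋+⌊1888/19⌋ - ⌊1888/10⌋-⌊1888/38⌋-⌊1888/95⌋ + ⌊1888/190⌋ = 944+377+99 - 188-49-19 + 9 = 1173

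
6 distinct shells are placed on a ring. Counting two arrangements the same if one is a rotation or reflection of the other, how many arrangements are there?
(6-1)!/2 = 120/2 = 60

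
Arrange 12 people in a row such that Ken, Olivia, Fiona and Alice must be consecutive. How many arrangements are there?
Treat the 4 as one block: (12-4+1)! × 4! = 362880 × 24 = 8709120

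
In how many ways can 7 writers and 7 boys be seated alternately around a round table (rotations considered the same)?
Fix one of the writers: (7-1)! ways for the remaining writers, × 7! ways for the boys = 720 × 5040 = 3628800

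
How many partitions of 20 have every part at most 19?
Let r_j(i) = number of partitions of i into parts ≤ j, for i = 0..20. r_1(i) = 1 for all i; r_j(i) = r_{j-1}(i) + r_j(i-j). Rows j = 2..19: ≤2: 1 1 2 2 3 3 4 4 5 5 6 6 7 7 8 8 9 9 10 10 11; ≤3: 1 1 2 3 4 5 7 8 10 12 14 16 19 21 24 27 30 33 37 40 44; ≤4: 1 1 2 3 5 6 9 11 15 18 23 27 34 39 47 54 64 72 84 94 108; ≤5: 1 1 2 3 5 7 10 13 18 23 30 37 47 57 70 84 101 119 141 164 192; ≤6: 1 1 2 3 5 7 11 14 20 26 35 44 58 71 90 110 136 163 199 235 282; ≤7: 1 1 2 3 5 7 11 15 21 28 38 49 65 82 105 131 164 201 248 300 364; ≤8: 1 1 2 3 5 7 11 15 22 29 40 52 70 89 116 146 186 230 288 352 434; ≤9: 1 1 2 3 5 7 11 15 22 30 41 54 73 94 123 157 201 252 318 393 488; ≤10: 1 1 2 3 5 7 11 15 22 30 42 55 75 97 128 164 212 267 340 423 530; ≤11: 1 1 2 3 5 7 11 15 22 30 42 56 76 99 131 169 219 278 355 445 560; ≤12: 1 1 2 3 5 7 11 15 22 30 42 56 77 100 133 172 224 285 366 460 582; ≤13: 1 1 2 3 5 7 11 15 22 30 42 56 77 101 134 174 227 290 373 471 597; ≤14: 1 1 2 3 5 7 11 15 22 30 42 56 77 101 135 175 229 293 378 478 608; ≤15: 1 1 2 3 5 7 11 15 22 30 42 56 77 101 135 176 230 295 381 483 615; ≤16: 1 1 2 3 5 7 11 15 22 30 42 56 77 101 135 176 231 296 383 486 620; ≤17: 1 1 2 3 5 7 11 15 22 30 42 56 77 101 135 176 231 297 384 488 623; ≤18: 1 1 2 3 5 7 11 15 22 30 42 56 77 101 135 176 231 297 385 489 625; ≤19: 1 1 2 3 5 7 11 15 22 30 42 56 77 101 135 176 231 297 385 490 626. r_19(20) = 626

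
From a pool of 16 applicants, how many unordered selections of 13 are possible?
C(16,13) = 16!/(13!×3!) = 560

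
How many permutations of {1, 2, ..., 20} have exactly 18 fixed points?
Choose the 18 fixed points C(20,18) = 190, derange the rest: !2 = Σ_{j=0}^{2} (-1)^j·2!/j! = 2 - 2 + 1 = 1. Product = 190 × 1 = 190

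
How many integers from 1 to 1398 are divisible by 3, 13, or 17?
⌊1398/3⌋+⌊1398/13⌋+⌊1398/17⌋ - ⌊1398/39⌋-⌊1398/51⌋-⌊1398/221⌋ + ⌊1398/663⌋ = 466+107+82 - 35-27-6 + 2 = 589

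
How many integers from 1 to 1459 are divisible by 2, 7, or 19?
⌊1459/2⌋+⌊1459/7⌋+⌊1459/19⌋ - ⌊1459/14⌋-⌊1459/38⌋-⌊1459/133⌋ + ⌊1459/266⌋ = 729+208+76 - 104-38-10 + 5 = 866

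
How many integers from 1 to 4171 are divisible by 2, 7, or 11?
⌊4171/2⌋+⌊4171/7⌋+⌊4171/11⌋ - ⌊4171/14⌋-⌊4171/22⌋-⌊4171/77⌋ + ⌊4171/154⌋ = 2085+595+379 - 297-189-54 + 27 = 2546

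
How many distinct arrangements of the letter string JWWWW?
5! / (1! × 4!) = 5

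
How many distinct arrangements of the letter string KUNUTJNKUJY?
11! / (2! × 1! × 3! × 2! × 1! × 2!) = 831600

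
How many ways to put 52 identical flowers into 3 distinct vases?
C(52+3-1, 3-1) = C(54, 2) = 1431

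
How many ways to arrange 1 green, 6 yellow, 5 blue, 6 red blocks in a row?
18! / (1! × 6! × 5! × 6!) = 102918816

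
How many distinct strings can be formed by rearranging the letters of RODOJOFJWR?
10! / (2! × 1! × 2! × 1! × 1! × 3!) = 151200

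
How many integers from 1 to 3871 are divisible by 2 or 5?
⌊3871/2⌋ + ⌊3871/5⌋ - ⌊3871/10⌋ = 1935 + 774 - 387 = 2322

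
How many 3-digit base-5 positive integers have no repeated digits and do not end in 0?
Last digit: 4 nonzero choices. First digit: 3 (nonzero, ≠last). Middle 1: P(3,1) = 3. Total = 36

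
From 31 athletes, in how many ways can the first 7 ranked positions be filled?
P(31,7) = 31!/(31-7)! = 13253058000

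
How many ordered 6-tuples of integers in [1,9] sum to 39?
Coefficient of x^39 in (x + x² + ... + x^9)^6. By inclusion-exclusion on dice exceeding 9: Σ_j (-1)^j C(6,j)·C(39-1-9j, 5) = C(6,0)·C(38,5) - C(6,1)·C(29,5) + C(6,2)·C(20,5) - C(6,3)·C(11,5) = 1·501942 - 6·118755 + 15·15504 - 20·462 = 12732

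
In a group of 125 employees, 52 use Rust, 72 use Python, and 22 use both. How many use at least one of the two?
|A∪B| = |A| + |B| - |A∩B| = 52 + 72 - 22 = 102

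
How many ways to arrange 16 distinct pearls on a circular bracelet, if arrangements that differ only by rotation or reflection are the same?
(16-1)!/2 = 1307674368000/2 = 653837184000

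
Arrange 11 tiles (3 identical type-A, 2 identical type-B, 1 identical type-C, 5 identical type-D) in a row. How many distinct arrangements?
11! / (3! × 2! × 1! × 5!) = 27720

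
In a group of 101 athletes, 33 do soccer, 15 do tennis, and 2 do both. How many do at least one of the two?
|A∪B| = |A| + |B| - |A∩B| = 33 + 15 - 2 = 46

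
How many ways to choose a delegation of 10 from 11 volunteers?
C(11,10) = 11!/(10!×1!) = 11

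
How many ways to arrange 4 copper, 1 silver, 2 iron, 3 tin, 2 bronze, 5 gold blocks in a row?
17! / (4! × 1! × 2! × 3! × 2! × 5!) = 5145940800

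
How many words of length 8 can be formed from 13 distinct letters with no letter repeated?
P(13,8) = 13!/(13-8)! = 51891840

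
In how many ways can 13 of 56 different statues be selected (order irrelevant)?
C(56,13) = 56!/(13!×43!) = 1889912732400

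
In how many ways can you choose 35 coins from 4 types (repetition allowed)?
C(35+4-1, 4-1) = C(38, 3) = 8436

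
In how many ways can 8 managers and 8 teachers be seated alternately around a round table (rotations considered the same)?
Fix one of the managers: (8-1)! ways for the remaining managers, × 8! ways for the teachers = 5040 × 40320 = 203212800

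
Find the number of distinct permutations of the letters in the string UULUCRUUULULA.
13! / (7! × 3! × 1! × 1! × 1!) = 205920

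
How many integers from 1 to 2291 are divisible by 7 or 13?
⌊2291/7⌋ + ⌊2291/13⌋ - ⌊2291/91⌋ = 327 + 176 - 25 = 478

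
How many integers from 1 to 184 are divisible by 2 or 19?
⌊184/2⌋ + ⌊184/19⌋ - ⌊184/38⌋ = 92 + 9 - 4 = 97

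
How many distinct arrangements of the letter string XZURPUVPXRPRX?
13! / (2! × 3! × 1! × 1! × 3! × 3!) = 14414400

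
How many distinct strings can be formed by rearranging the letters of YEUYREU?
7! / (1! × 2! × 2! × 2!) = 630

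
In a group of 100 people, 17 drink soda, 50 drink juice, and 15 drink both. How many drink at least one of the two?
|A∪B| = |A| + |B| - |A∩B| = 17 + 50 - 15 = 52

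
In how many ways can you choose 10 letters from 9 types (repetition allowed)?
C(10+9-1, 9-1) = C(18, 8) = 43758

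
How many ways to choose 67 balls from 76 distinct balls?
C(76,67) = 76!/(67!×9!) = 142466675900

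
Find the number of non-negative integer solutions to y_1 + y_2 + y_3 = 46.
C(46+3-1, 3-1) = C(48, 2) = 1128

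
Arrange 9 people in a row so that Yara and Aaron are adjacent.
Treat as block: (9-1)! × 2! = 40320 × 2 = 80640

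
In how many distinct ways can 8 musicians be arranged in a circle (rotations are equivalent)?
Circular: fix one position, arrange the rest. (8-1)! = 5040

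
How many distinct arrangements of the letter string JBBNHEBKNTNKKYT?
15! / (2! × 3! × 1! × 1! × 1! × 3! × 3! × 1!) = 3027024000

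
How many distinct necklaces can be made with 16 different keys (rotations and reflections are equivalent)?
(16-1)!/2 = 1307674368000/2 = 653837184000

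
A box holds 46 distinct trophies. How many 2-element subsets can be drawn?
C(46,2) = 46!/(2!×44!) = 1035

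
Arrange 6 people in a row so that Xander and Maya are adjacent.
Treat as block: (6-1)! × 2! = 120 × 2 = 240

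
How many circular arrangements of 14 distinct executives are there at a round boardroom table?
Circular: fix one position, arrange the rest. (14-1)! = 6227020800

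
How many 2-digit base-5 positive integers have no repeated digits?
First digit: 4 choices (nonzero). Then descending: 4 × 4 = 16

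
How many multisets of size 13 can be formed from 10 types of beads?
C(13+10-1, 10-1) = C(22, 9) = 497420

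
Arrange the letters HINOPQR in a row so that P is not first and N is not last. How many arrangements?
By inclusion-exclusion: 7! - 2×(7-1)! + (7-2)! = 5040 - 1440 + 120 = 3720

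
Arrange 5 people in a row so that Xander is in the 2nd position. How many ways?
Fix one position: (5-1)! = 24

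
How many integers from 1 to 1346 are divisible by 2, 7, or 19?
⌊1346/2⌋+⌊1346/7⌋+⌊1346/19⌋ - ⌊1346/14⌋-⌊1346/38⌋-⌊1346/133⌋ + ⌊1346/266⌋ = 673+192+70 - 96-35-10 + 5 = 799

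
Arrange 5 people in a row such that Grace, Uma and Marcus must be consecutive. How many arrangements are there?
Treat the 3 as one block: (5-3+1)! × 3! = 6 × 6 = 36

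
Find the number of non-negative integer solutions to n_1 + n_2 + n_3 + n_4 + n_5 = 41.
C(41+5-1, 5-1) = C(45, 4) = 148995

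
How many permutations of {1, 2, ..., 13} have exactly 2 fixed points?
Choose the 2 fixed points C(13,2) = 78, derange the rest: !11 = Σ_{j=0}^{11} (-1)^j·11!/j! = 39916800 - 39916800 + 19958400 - 6652800 + 1663200 - 332640 + 55440 - 7920 + 990 - 110 + 11 - 1 = 14684570. Product = 78 × 14684570 = 1145396460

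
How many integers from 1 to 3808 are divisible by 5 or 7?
⌊3808/5⌋ + ⌊3808/7⌋ - ⌊3808/35⌋ = 761 + 544 - 108 = 1197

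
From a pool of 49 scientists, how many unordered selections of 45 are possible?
C(49,45) = 49!/(45!×4!) = 211876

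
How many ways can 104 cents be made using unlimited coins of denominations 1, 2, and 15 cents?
Coefficient of x^104 in 1/(1-x^1) · 1/(1-x^2) · 1/(1-x^15). Case on j = number of 15-cent coins (j = 0..6); remainder r = 104 - 15j is made from {1,2} in ⌊r/2⌋+1 ways. r = 104, 89, 74, 59, 44, 29, 14 → 53 + 45 + 38 + 30 + 23 + 15 + 8 = 212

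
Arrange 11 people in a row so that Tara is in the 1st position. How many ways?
Fix one position: (11-1)! = 3628800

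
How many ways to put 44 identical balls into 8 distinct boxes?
C(44+8-1, 8-1) = C(51, 7) = 115775100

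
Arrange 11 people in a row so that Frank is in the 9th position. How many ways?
Fix one position: (11-1)! = 3628800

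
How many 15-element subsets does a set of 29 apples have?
C(29,15) = 29!/(15!×14!) = 77558760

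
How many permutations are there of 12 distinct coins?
12! = 479001600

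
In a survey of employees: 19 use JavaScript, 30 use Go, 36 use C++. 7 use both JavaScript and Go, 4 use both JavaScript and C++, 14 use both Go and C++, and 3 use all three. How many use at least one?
|A∪B∪C| = 19+30+36-7-4-14+3 = 63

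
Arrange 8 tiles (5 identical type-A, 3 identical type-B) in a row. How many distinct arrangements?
8! / (5! × 3!) = 56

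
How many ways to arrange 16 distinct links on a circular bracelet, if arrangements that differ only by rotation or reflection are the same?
(16-1)!/2 = 1307674368000/2 = 653837184000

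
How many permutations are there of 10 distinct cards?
10! = 3628800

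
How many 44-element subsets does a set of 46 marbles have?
C(46,44) = 46!/(44!×2!) = 1035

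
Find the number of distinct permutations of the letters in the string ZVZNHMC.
7! / (1! × 1! × 2! × 1! × 1! × 1!) = 2520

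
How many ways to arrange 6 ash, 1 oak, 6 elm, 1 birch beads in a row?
14! / (6! × 1! × 6! × 1!) = 168168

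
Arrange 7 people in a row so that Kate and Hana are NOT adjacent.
Total - adjacent = 7! - (7-1)!×2 = 5040 - 1440 = 3600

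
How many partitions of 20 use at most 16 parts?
By conjugation, equals partitions of 20 into parts ≤ 16. Let r_j(i) = number of partitions of i into parts ≤ j, for i = 0..20. r_1(i) = 1 for all i; r_j(i) = r_{j-1}(i) + r_j(i-j). Rows j = 2..16: ≤2: 1 1 2 2 3 3 4 4 5 5 6 6 7 7 8 8 9 9 10 10 11; ≤3: 1 1 2 3 4 5 7 8 10 12 14 16 19 21 24 27 30 33 37 40 44; ≤4: 1 1 2 3 5 6 9 11 15 18 23 27 34 39 47 54 64 72 84 94 108; ≤5: 1 1 2 3 5 7 10 13 18 23 30 37 47 57 70 84 101 119 141 164 192; ≤6: 1 1 2 3 5 7 11 14 20 26 35 44 58 71 90 110 136 163 199 235 282; ≤7: 1 1 2 3 5 7 11 15 21 28 38 49 65 82 105 131 164 201 248 300 364; ≤8: 1 1 2 3 5 7 11 15 22 29 40 52 70 89 116 146 186 230 288 352 434; ≤9: 1 1 2 3 5 7 11 15 22 30 41 54 73 94 123 157 201 252 318 393 488; ≤10: 1 1 2 3 5 7 11 15 22 30 42 55 75 97 128 164 212 267 340 423 530; ≤11: 1 1 2 3 5 7 11 15 22 30 42 56 76 99 131 169 219 278 355 445 560; ≤12: 1 1 2 3 5 7 11 15 22 30 42 56 77 100 133 172 224 285 366 460 582; ≤13: 1 1 2 3 5 7 11 15 22 30 42 56 77 101 134 174 227 290 373 471 597; ≤14: 1 1 2 3 5 7 11 15 22 30 42 56 77 101 135 175 229 293 378 478 608; ≤15: 1 1 2 3 5 7 11 15 22 30 42 56 77 101 135 176 230 295 381 483 615; ≤16: 1 1 2 3 5 7 11 15 22 30 42 56 77 101 135 176 231 296 383 486 620. r_16(20) = 620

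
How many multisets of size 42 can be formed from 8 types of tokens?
C(42+8-1, 8-1) = C(49, 7) = 85900584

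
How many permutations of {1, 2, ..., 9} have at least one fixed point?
Complement of the derangements. !9 = Σ_{j=0}^{9} (-1)^j·9!/j! = 362880 - 362880 + 181440 - 60480 + 15120 - 3024 + 504 - 72 + 9 - 1 = 133496. 9! - !9 = 362880 - 133496 = 229384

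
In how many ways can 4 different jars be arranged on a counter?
4! = 24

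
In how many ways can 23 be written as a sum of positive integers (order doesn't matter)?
Pentagonal recurrence p(n) = p(n-1) + p(n-2) - p(n-5) - p(n-7) + p(n-12) + p(n-15) - ... gives p(0..22) = 1, 1, 2, 3, 5, 7, 11, 15, 22, 30, 42, 56, 77, 101, 135, 176, 231, 297, 385, 490, 627, 792, 1002. p(23) = p(22) + p(21) - p(18) - p(16) + p(11) + p(8) - p(1) = 1002 + 792 - 385 - 231 + 56 + 22 - 1 = 1255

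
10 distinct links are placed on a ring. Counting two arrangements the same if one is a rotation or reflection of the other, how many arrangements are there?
(10-1)!/2 = 362880/2 = 181440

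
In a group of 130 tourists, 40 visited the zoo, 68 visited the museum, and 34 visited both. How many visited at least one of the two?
|A∪B| = |A| + |B| - |A∩B| = 40 + 68 - 34 = 74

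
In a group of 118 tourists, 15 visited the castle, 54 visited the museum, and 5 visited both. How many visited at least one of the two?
|A∪B| = |A| + |B| - |A∩B| = 15 + 54 - 5 = 64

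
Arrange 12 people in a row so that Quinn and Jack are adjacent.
Treat as block: (12-1)! × 2! = 39916800 × 2 = 79833600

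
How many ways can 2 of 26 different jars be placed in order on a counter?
P(26,2) = 26!/(26-2)! = 650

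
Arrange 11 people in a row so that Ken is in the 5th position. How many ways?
Fix one position: (11-1)! = 3628800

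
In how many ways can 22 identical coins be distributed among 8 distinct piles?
C(22+8-1, 8-1) = C(29, 7) = 1560780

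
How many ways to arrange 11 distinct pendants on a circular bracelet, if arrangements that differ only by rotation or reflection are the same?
(11-1)!/2 = 3628800/2 = 1814400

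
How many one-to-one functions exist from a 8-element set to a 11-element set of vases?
P(11,8) = 11!/(11-8)! = 6652800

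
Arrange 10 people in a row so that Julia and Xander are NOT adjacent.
Total - adjacent = 10! - (10-1)!×2 = 3628800 - 725760 = 2903040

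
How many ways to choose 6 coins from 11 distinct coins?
C(11,6) = 11!/(6!×5!) = 462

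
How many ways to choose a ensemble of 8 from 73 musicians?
C(73,8) = 73!/(8!×65!) = 13442126049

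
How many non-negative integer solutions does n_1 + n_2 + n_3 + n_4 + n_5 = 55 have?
C(55+5-1, 5-1) = C(59, 4) = 455126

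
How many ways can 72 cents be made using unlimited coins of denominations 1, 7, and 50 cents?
Coefficient of x^72 in 1/(1-x^1) · 1/(1-x^7) · 1/(1-x^50). Case on j = number of 50-cent coins (j = 0..1); remainder r = 72 - 50j is made from {1,7} in ⌊r/7⌋+1 ways. r = 72, 22 → 11 + 4 = 15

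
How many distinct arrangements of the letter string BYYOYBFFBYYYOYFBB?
17! / (3! × 7! × 2! × 5!) = 49008960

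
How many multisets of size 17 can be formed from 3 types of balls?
C(17+3-1, 3-1) = C(19, 2) = 171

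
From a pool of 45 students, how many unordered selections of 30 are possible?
C(45,30) = 45!/(30!×15!) = 344867425584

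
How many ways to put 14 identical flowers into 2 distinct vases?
C(14+2-1, 2-1) = C(15, 1) = 15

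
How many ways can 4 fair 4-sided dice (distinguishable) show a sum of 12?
Coefficient of x^12 in (x + x² + ... + x^4)^4. By inclusion-exclusion on dice exceeding 4: Σ_j (-1)^j C(4,j)·C(12-1-4j, 3) = C(4,0)·C(11,3) - C(4,1)·C(7,3) + C(4,2)·C(3,3) = 1·165 - 4·35 + 6·1 = 31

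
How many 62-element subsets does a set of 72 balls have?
C(72,62) = 72!/(62!×10!) = 536211932256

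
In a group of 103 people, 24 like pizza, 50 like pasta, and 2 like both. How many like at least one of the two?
|A∪B| = |A| + |B| - |A∩B| = 24 + 50 - 2 = 72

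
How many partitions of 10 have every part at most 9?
Let r_j(i) = number of partitions of i into parts ≤ j, for i = 0..10. r_1(i) = 1 for all i; r_j(i) = r_{j-1}(i) + r_j(i-j). Rows j = 2..9: ≤2: 1 1 2 2 3 3 4 4 5 5 6; ≤3: 1 1 2 3 4 5 7 8 10 12 14; ≤4: 1 1 2 3 5 6 9 11 15 18 23; ≤5: 1 1 2 3 5 7 10 13 18 23 30; ≤6: 1 1 2 3 5 7 11 14 20 26 35; ≤7: 1 1 2 3 5 7 11 15 21 28 38; ≤8: 1 1 2 3 5 7 11 15 22 29 40; ≤9: 1 1 2 3 5 7 11 15 22 30 41. r_9(10) = 41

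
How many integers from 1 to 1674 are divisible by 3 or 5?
⌊1674/3⌋ + ⌊1674/5⌋ - ⌊1674/15⌋ = 558 + 334 - 111 = 781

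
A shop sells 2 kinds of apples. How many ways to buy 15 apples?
C(15+2-1, 2-1) = C(16, 1) = 16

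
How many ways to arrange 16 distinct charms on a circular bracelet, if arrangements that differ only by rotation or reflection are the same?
(16-1)!/2 = 1307674368000/2 = 653837184000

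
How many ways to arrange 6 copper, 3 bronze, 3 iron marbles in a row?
12! / (6! × 3! × 3!) = 18480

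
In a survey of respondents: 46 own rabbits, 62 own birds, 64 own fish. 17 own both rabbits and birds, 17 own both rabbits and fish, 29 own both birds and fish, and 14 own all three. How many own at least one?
|A∪B∪C| = 46+62+64-17-17-29+14 = 123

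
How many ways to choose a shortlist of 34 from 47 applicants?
C(47,34) = 47!/(34!×13!) = 140676848445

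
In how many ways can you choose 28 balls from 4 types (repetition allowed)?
C(28+4-1, 4-1) = C(31, 3) = 4495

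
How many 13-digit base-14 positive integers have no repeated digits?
First digit: 13 choices (nonzero). Then descending: 13 × 13 × 12 × 11 × 10 × 9 × 8 × 7 × 6 × 5 × 4 × 3 × 2 = 80951270400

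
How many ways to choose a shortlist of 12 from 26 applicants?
C(26,12) = 26!/(12!×14!) = 9657700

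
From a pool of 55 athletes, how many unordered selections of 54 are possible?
C(55,54) = 55!/(54!×1!) = 55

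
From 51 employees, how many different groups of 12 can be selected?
C(51,12) = 51!/(12!×39!) = 158753389900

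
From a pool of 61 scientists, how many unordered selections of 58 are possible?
C(61,58) = 61!/(58!×3!) = 35990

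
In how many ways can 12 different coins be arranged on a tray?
12! = 479001600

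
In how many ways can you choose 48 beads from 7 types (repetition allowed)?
C(48+7-1, 7-1) = C(54, 6) = 25827165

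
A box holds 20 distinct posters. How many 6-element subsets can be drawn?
C(20,6) = 20!/(6!×14!) = 38760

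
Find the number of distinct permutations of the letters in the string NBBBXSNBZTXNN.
13! / (4! × 2! × 1! × 1! × 4! × 1!) = 5405400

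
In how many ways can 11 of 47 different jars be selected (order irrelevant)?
C(47,11) = 47!/(11!×36!) = 17417133617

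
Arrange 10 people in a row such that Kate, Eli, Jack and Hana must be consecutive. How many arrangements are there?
Treat the 4 as one block: (10-4+1)! × 4! = 5040 × 24 = 120960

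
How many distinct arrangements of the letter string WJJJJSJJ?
8! / (6! × 1! × 1!) = 56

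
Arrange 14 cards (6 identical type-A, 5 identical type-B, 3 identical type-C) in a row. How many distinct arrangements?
14! / (6! × 5! × 3!) = 168168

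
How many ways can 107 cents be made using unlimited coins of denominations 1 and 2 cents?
Coefficient of x^107 in 1/(1-x^1) · 1/(1-x^2). Use j coins of 2 for j = 0..⌊107/2⌋ = 53, the rest in 1s: 53 + 1 = 54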